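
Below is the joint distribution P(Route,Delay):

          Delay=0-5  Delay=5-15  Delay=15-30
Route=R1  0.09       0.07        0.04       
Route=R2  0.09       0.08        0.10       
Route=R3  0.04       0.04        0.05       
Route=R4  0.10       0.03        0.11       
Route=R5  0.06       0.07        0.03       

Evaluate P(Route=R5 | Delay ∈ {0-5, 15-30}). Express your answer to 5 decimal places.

P(Delay=0-5) = 0.09 + 0.09 + 0.04 + 0.10 + 0.06 = 0.38.
P(Delay=15-30) = 0.04 + 0.10 + 0.05 + 0.11 + 0.03 = 0.33.
P(Delay ∈ {0-5, 15-30}) = 0.38 + 0.33 = 0.71; P(Route=R5, Delay ∈ {0-5, 15-30}) = 0.06 + 0.03 = 0.09.
P(Route=R5 | Delay ∈ {0-5, 15-30}) = 0.09/0.71 = 0.12676.

0.12676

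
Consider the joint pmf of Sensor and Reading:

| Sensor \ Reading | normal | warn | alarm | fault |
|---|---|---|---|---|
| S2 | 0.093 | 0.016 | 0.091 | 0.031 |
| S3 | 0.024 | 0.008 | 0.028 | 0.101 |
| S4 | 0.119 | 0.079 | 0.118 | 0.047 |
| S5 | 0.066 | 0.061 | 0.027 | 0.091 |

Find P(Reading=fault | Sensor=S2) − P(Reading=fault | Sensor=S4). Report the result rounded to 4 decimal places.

P(Sensor=S2) = 0.093 + 0.016 + 0.091 + 0.031 = 0.231; P(Reading=fault | Sensor=S2) = 0.031/0.231 = 0.13420.
P(Sensor=S4) = 0.119 + 0.079 + 0.118 + 0.047 = 0.363; P(Reading=fault | Sensor=S4) = 0.047/0.363 = 0.12948.
Difference = 0.0047.

0.0047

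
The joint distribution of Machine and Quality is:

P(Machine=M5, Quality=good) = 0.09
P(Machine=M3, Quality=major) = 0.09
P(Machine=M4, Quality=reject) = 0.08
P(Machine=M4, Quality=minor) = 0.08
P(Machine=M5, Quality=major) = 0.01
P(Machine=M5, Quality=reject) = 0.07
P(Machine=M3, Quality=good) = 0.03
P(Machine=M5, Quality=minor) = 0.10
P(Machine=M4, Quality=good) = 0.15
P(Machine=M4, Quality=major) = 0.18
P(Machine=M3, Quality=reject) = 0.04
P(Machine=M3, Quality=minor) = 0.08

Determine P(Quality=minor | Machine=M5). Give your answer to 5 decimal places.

P(Machine=M5) = 0.09 + 0.10 + 0.01 + 0.07 = 0.27.
P(Quality=minor | Machine=M5) = 0.10/0.27 = 0.37037.

0.37037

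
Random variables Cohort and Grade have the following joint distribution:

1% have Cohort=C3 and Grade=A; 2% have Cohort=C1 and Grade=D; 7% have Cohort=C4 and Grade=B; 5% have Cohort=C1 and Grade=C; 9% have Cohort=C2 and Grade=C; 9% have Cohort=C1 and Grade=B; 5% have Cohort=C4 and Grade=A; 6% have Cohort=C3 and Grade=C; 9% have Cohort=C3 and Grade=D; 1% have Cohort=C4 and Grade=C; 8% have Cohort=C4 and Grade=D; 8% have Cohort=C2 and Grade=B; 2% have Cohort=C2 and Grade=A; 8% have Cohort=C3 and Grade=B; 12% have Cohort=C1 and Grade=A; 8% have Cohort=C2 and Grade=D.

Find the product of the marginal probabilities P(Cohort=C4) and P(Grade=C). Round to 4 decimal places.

P(Cohort=C4) = 0.05 + 0.07 + 0.01 + 0.08 = 0.21.
P(Grade=C) = 0.05 + 0.09 + 0.06 + 0.01 = 0.21.
Product: 0.21 × 0.21 = 0.0441.

0.0441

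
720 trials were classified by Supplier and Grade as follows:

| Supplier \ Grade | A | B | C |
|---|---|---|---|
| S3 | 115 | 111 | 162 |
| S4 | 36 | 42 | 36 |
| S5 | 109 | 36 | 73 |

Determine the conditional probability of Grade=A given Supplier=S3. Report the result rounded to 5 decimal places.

0.29639

Total with Supplier=S3: 115 + 111 + 162 = 388.
P(Grade=A | Supplier=S3) = 115/388 = 0.29639.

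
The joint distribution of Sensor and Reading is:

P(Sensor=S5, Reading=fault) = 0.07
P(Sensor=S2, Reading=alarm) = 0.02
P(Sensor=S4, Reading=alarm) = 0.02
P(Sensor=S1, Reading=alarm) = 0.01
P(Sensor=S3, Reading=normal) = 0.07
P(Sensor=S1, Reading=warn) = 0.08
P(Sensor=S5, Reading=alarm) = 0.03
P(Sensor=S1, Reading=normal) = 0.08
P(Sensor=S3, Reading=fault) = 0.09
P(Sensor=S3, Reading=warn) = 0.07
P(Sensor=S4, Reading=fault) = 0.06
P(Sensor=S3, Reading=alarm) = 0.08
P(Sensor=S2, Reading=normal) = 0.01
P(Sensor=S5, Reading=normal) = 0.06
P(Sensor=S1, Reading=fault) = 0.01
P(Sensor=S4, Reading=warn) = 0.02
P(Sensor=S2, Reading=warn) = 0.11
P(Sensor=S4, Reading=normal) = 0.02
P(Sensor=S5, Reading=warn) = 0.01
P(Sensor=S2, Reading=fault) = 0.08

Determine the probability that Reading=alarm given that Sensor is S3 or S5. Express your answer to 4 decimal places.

P(Sensor=S3) = 0.07 + 0.07 + 0.08 + 0.09 = 0.31.
P(Sensor=S5) = 0.06 + 0.01 + 0.03 + 0.07 = 0.17.
P(Sensor ∈ {S3, S5}) = 0.31 + 0.17 = 0.48; P(Reading=alarm, Sensor ∈ {S3, S5}) = 0.08 + 0.03 = 0.11.
P(Reading=alarm | Sensor ∈ {S3, S5}) = 0.11/0.48 = 0.2292.

0.2292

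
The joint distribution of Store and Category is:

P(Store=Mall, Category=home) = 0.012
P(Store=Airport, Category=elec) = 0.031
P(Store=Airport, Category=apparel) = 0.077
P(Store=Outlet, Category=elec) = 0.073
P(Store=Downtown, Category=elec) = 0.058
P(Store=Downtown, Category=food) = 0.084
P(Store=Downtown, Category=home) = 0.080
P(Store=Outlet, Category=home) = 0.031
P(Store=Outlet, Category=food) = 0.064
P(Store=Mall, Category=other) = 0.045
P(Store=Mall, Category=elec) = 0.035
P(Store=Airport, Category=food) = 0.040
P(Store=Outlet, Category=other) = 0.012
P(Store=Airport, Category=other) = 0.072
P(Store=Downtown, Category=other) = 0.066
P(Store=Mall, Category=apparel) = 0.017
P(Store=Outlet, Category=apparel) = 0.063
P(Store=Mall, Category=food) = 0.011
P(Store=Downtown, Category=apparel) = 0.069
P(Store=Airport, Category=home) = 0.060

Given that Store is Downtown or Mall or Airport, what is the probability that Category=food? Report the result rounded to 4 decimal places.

P(Store=Downtown) = 0.084 + 0.069 + 0.058 + 0.080 + 0.066 = 0.357.
P(Store=Mall) = 0.011 + 0.017 + 0.035 + 0.012 + 0.045 = 0.120.
P(Store=Airport) = 0.040 + 0.077 + 0.031 + 0.060 + 0.072 = 0.280.
P(Store ∈ {Downtown, Mall, Airport}) = 0.357 + 0.120 + 0.280 = 0.757; P(Category=food, Store ∈ {Downtown, Mall, Airport}) = 0.084 + 0.011 + 0.040 = 0.135.
P(Category=food | Store ∈ {Downtown, Mall, Airport}) = 0.135/0.757 = 0.1783.

0.1783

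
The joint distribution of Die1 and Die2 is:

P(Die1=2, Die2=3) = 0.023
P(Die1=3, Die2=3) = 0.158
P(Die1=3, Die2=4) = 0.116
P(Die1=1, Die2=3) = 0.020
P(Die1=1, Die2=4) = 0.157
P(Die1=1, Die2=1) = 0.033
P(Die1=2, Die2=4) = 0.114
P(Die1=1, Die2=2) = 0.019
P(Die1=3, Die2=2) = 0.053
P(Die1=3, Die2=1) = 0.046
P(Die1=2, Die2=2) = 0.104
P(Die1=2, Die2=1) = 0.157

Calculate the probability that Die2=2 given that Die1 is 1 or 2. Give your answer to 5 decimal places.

0.19617

P(Die1=1) = 0.033 + 0.019 + 0.020 + 0.157 = 0.229.
P(Die1=2) = 0.157 + 0.104 + 0.023 + 0.114 = 0.398.
P(Die1 ∈ {1, 2}) = 0.229 + 0.398 = 0.627; P(Die2=2, Die1 ∈ {1, 2}) = 0.019 + 0.104 = 0.123.
P(Die2=2 | Die1 ∈ {1, 2}) = 0.123/0.627 = 0.19617.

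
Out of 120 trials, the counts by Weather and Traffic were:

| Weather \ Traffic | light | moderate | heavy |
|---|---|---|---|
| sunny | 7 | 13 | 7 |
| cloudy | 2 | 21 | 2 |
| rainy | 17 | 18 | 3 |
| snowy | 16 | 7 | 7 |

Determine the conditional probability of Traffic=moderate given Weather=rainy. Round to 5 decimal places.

Total with Weather=rainy: 17 + 18 + 3 = 38.
P(Traffic=moderate | Weather=rainy) = 18/38 = 0.47368.

0.47368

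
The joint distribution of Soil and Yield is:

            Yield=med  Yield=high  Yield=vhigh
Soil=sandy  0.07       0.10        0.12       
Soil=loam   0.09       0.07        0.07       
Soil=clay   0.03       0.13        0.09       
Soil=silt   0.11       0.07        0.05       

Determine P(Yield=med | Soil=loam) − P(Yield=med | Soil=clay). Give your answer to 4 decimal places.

P(Soil=loam) = 0.09 + 0.07 + 0.07 = 0.23; P(Yield=med | Soil=loam) = 0.09/0.23 = 0.39130.
P(Soil=clay) = 0.03 + 0.13 + 0.09 = 0.25; P(Yield=med | Soil=clay) = 0.03/0.25 = 0.12000.
Difference = 0.2713.

0.2713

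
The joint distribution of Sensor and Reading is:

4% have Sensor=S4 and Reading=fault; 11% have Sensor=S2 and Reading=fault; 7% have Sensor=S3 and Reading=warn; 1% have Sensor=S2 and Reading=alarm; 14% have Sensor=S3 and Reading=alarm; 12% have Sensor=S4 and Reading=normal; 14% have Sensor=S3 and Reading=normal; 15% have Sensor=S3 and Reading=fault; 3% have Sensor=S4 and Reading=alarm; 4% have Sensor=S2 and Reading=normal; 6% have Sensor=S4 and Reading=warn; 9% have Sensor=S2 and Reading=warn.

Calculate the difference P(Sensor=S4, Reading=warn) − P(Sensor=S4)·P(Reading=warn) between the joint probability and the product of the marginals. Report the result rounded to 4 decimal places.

P(Sensor=S4) = 0.12 + 0.06 + 0.03 + 0.04 = 0.25.
P(Reading=warn) = 0.09 + 0.07 + 0.06 = 0.22.
P(Sensor=S4, Reading=warn) − P(Sensor=S4)P(Reading=warn) = 0.06 − 0.25×0.22 = 0.0050.

0.0050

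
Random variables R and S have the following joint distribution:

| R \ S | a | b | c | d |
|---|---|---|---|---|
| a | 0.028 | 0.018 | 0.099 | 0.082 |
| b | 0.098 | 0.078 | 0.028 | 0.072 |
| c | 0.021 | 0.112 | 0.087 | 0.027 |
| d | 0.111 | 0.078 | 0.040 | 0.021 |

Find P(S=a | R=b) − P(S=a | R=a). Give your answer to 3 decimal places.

P(R=b) = 0.098 + 0.078 + 0.028 + 0.072 = 0.276; P(S=a | R=b) = 0.098/0.276 = 0.3551.
P(R=a) = 0.028 + 0.018 + 0.099 + 0.082 = 0.227; P(S=a | R=a) = 0.028/0.227 = 0.1233.
Difference = 0.232.

0.232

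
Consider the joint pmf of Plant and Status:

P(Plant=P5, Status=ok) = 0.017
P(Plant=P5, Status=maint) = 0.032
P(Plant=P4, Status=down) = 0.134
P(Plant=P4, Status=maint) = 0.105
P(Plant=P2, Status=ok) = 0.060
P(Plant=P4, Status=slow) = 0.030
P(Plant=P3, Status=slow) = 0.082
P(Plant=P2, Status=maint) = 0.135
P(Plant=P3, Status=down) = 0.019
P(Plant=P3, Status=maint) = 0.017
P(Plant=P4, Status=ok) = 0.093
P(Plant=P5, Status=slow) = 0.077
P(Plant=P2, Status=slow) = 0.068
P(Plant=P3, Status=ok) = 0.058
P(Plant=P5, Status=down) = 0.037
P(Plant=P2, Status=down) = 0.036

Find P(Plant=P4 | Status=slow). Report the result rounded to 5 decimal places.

0.11673

P(Status=slow) = 0.068 + 0.082 + 0.030 + 0.077 = 0.257.
P(Plant=P4 | Status=slow) = 0.030/0.257 = 0.11673.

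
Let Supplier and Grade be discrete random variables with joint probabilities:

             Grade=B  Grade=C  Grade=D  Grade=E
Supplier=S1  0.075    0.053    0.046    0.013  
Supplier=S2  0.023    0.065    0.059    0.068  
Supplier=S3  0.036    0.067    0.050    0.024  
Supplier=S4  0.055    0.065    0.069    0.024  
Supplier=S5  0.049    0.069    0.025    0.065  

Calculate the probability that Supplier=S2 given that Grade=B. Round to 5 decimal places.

0.09664

P(Grade=B) = 0.075 + 0.023 + 0.036 + 0.055 + 0.049 = 0.238.
P(Supplier=S2 | Grade=B) = 0.023/0.238 = 0.09664.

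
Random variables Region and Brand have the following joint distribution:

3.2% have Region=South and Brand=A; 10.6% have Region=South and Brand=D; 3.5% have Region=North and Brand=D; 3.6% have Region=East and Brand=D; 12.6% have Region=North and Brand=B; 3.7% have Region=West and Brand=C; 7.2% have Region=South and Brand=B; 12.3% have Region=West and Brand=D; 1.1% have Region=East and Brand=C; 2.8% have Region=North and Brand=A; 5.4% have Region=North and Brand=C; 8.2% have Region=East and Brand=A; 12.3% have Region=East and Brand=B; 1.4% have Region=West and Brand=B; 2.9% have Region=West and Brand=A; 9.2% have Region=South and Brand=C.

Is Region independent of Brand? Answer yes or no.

P(Region=West) = 0.203 and P(Brand=D) = 0.300, so their product is 0.06090, but P(Region=West, Brand=D) = 0.123. Since these differ, Region and Brand are not independent.

no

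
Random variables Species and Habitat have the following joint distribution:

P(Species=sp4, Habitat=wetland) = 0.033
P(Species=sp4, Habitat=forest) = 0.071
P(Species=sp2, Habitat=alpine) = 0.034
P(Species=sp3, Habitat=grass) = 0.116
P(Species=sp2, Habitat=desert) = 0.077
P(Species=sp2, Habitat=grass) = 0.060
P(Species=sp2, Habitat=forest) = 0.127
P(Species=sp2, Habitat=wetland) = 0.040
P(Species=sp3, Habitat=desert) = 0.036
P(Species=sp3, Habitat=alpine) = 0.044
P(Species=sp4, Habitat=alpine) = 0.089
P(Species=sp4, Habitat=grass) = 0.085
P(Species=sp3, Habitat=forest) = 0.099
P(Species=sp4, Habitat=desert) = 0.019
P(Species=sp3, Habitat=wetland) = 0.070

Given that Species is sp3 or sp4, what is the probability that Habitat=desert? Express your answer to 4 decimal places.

P(Species=sp3) = 0.099 + 0.116 + 0.070 + 0.036 + 0.044 = 0.365.
P(Species=sp4) = 0.071 + 0.085 + 0.033 + 0.019 + 0.089 = 0.297.
P(Species ∈ {sp3, sp4}) = 0.365 + 0.297 = 0.662; P(Habitat=desert, Species ∈ {sp3, sp4}) = 0.036 + 0.019 = 0.055.
P(Habitat=desert | Species ∈ {sp3, sp4}) = 0.055/0.662 = 0.0831.

0.0831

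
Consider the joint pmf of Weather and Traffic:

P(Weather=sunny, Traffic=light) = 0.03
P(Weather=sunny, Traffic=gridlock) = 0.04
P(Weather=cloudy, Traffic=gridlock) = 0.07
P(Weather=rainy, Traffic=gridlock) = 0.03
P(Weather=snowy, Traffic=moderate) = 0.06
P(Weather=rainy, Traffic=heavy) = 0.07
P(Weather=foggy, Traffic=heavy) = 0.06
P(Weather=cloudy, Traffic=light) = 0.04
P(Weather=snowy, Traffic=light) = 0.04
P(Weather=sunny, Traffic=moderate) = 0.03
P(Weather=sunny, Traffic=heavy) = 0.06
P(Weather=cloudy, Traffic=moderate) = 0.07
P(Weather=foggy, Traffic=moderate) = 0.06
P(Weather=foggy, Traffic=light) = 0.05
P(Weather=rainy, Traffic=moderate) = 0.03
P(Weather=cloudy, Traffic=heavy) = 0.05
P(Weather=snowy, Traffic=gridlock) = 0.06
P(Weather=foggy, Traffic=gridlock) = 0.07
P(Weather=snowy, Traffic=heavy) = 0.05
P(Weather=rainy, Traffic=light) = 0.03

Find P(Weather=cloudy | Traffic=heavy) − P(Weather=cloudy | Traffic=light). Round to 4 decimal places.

-0.0381

P(Traffic=heavy) = 0.06 + 0.05 + 0.07 + 0.05 + 0.06 = 0.29; P(Weather=cloudy | Traffic=heavy) = 0.05/0.29 = 0.17241.
P(Traffic=light) = 0.03 + 0.04 + 0.03 + 0.04 + 0.05 = 0.19; P(Weather=cloudy | Traffic=light) = 0.04/0.19 = 0.21053.
Difference = -0.0381.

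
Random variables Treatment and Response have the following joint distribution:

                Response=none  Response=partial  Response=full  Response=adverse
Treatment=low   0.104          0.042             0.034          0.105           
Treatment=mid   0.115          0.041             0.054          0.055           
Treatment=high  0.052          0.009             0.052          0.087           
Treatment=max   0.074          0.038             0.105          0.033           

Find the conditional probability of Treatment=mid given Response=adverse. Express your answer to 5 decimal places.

P(Response=adverse) = 0.105 + 0.055 + 0.087 + 0.033 = 0.280.
P(Treatment=mid | Response=adverse) = 0.055/0.280 = 0.19643.

0.19643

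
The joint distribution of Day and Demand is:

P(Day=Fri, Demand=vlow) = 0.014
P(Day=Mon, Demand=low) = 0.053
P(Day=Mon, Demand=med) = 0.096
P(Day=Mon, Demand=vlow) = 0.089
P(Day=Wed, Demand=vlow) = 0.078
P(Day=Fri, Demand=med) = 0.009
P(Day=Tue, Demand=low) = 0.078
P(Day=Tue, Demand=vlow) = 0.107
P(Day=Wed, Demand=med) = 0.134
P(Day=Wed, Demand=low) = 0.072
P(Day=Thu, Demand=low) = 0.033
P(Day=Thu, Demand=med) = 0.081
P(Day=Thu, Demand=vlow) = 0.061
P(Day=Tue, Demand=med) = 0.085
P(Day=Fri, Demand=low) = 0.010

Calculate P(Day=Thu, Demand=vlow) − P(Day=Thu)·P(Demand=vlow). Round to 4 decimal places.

-0.0001

P(Day=Thu) = 0.061 + 0.033 + 0.081 = 0.175.
P(Demand=vlow) = 0.089 + 0.107 + 0.078 + 0.061 + 0.014 = 0.349.
P(Day=Thu, Demand=vlow) − P(Day=Thu)P(Demand=vlow) = 0.061 − 0.175×0.349 = -0.0001.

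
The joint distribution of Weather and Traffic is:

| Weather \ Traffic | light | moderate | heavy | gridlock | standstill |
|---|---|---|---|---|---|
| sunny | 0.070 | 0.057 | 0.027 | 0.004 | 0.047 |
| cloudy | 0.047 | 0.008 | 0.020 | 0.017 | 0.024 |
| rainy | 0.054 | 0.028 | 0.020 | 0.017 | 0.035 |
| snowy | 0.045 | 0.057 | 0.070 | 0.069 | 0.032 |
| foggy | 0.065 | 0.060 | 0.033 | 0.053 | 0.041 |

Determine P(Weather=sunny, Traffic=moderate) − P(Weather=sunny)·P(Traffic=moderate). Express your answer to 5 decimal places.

0.01395

P(Weather=sunny) = 0.070 + 0.057 + 0.027 + 0.004 + 0.047 = 0.205.
P(Traffic=moderate) = 0.057 + 0.008 + 0.028 + 0.057 + 0.060 = 0.210.
P(Weather=sunny, Traffic=moderate) − P(Weather=sunny)P(Traffic=moderate) = 0.057 − 0.205×0.210 = 0.01395.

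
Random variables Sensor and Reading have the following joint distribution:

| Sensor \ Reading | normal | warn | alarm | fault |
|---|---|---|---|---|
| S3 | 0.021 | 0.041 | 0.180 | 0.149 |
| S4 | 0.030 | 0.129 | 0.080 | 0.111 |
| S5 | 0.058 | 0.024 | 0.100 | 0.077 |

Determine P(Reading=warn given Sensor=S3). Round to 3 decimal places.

P(Sensor=S3) = 0.021 + 0.041 + 0.180 + 0.149 = 0.391.
P(Reading=warn | Sensor=S3) = 0.041/0.391 = 0.105.

0.105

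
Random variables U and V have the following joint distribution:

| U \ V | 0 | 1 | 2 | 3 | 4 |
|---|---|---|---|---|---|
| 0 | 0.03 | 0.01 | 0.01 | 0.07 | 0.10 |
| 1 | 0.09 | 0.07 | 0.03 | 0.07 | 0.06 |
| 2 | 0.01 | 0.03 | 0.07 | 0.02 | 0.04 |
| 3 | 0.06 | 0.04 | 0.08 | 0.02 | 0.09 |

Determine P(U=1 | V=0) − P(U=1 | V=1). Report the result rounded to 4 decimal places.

P(V=0) = 0.03 + 0.09 + 0.01 + 0.06 = 0.19; P(U=1 | V=0) = 0.09/0.19 = 0.47368.
P(V=1) = 0.01 + 0.07 + 0.03 + 0.04 = 0.15; P(U=1 | V=1) = 0.07/0.15 = 0.46667.
Difference = 0.0070.

0.0070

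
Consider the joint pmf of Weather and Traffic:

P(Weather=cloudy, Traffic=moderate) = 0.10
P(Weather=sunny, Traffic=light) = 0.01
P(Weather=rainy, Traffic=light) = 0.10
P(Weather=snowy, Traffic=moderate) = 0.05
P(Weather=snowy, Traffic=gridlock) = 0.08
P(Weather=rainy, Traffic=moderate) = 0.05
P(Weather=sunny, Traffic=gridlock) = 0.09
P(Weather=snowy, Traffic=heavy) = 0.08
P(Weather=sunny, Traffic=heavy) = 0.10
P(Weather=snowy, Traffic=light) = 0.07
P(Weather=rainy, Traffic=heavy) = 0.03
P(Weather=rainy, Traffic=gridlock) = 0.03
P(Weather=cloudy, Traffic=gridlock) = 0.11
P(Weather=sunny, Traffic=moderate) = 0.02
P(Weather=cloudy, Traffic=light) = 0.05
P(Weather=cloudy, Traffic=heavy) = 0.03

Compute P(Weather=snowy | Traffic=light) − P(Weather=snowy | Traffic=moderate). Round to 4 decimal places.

P(Traffic=light) = 0.01 + 0.05 + 0.10 + 0.07 = 0.23; P(Weather=snowy | Traffic=light) = 0.07/0.23 = 0.30435.
P(Traffic=moderate) = 0.02 + 0.10 + 0.05 + 0.05 = 0.22; P(Weather=snowy | Traffic=moderate) = 0.05/0.22 = 0.22727.
Difference = 0.0771.

0.0771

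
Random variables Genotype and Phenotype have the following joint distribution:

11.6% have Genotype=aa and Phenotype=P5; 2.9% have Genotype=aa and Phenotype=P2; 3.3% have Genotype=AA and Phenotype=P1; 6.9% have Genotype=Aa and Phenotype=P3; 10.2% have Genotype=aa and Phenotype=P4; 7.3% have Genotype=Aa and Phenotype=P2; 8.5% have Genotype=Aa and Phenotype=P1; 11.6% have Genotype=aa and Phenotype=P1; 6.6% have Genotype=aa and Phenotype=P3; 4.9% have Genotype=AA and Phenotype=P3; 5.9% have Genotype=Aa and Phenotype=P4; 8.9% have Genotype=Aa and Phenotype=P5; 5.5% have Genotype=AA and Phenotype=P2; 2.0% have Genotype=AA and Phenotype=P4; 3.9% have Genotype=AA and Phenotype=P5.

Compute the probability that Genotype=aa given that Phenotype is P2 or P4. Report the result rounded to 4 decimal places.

0.3876

P(Phenotype=P2) = 0.055 + 0.073 + 0.029 = 0.157.
P(Phenotype=P4) = 0.020 + 0.059 + 0.102 = 0.181.
P(Phenotype ∈ {P2, P4}) = 0.157 + 0.181 = 0.338; P(Genotype=aa, Phenotype ∈ {P2, P4}) = 0.029 + 0.102 = 0.131.
P(Genotype=aa | Phenotype ∈ {P2, P4}) = 0.131/0.338 = 0.3876.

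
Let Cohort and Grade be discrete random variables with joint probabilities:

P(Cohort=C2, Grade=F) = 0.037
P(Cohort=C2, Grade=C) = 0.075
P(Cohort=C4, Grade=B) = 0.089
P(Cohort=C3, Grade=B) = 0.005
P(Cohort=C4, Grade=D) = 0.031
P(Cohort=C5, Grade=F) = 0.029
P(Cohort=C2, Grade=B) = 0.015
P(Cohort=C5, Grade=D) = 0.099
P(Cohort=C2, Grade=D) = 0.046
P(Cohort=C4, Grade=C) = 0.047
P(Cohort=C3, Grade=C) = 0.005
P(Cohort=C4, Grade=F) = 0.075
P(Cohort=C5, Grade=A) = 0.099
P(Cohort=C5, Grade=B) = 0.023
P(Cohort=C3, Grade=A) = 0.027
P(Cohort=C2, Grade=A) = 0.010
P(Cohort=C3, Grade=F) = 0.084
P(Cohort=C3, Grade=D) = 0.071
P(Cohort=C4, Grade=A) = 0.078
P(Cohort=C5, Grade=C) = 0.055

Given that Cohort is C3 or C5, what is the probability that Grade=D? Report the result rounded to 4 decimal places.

0.3421

P(Cohort=C3) = 0.027 + 0.005 + 0.005 + 0.071 + 0.084 = 0.192.
P(Cohort=C5) = 0.099 + 0.023 + 0.055 + 0.099 + 0.029 = 0.305.
P(Cohort ∈ {C3, C5}) = 0.192 + 0.305 = 0.497; P(Grade=D, Cohort ∈ {C3, C5}) = 0.071 + 0.099 = 0.170.
P(Grade=D | Cohort ∈ {C3, C5}) = 0.170/0.497 = 0.3421.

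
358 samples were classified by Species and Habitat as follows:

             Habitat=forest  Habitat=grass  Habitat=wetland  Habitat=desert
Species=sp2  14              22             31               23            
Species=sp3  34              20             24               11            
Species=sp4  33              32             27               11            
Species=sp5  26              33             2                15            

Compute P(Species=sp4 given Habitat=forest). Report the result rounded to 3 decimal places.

0.308

Total with Habitat=forest: 14 + 34 + 33 + 26 = 107.
P(Species=sp4 | Habitat=forest) = 33/107 = 0.308.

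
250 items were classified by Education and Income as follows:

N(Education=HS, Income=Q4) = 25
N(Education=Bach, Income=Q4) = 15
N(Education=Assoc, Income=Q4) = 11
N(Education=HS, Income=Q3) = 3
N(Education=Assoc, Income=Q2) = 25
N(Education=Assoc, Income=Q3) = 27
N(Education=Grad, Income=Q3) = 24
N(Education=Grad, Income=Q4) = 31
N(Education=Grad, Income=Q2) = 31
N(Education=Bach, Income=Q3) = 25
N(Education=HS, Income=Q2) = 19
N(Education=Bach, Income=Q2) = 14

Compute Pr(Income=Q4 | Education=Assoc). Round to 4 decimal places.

0.1746

Total with Education=Assoc: 25 + 27 + 11 = 63.
P(Income=Q4 | Education=Assoc) = 11/63 = 0.1746.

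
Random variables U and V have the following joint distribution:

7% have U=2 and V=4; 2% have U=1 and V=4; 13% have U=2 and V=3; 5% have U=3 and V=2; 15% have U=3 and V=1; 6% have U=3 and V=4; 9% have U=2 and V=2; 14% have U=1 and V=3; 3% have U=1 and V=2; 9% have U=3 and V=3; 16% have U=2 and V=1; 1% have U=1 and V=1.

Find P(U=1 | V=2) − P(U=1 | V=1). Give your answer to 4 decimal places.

0.1452

P(V=2) = 0.03 + 0.09 + 0.05 = 0.17; P(U=1 | V=2) = 0.03/0.17 = 0.17647.
P(V=1) = 0.01 + 0.16 + 0.15 = 0.32; P(U=1 | V=1) = 0.01/0.32 = 0.03125.
Difference = 0.1452.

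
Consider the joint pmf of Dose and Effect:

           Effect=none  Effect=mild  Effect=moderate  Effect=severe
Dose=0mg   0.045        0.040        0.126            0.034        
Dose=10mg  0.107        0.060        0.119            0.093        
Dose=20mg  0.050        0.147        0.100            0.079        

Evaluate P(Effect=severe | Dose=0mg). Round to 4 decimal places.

0.1388

P(Dose=0mg) = 0.045 + 0.040 + 0.126 + 0.034 = 0.245.
P(Effect=severe | Dose=0mg) = 0.034/0.245 = 0.1388.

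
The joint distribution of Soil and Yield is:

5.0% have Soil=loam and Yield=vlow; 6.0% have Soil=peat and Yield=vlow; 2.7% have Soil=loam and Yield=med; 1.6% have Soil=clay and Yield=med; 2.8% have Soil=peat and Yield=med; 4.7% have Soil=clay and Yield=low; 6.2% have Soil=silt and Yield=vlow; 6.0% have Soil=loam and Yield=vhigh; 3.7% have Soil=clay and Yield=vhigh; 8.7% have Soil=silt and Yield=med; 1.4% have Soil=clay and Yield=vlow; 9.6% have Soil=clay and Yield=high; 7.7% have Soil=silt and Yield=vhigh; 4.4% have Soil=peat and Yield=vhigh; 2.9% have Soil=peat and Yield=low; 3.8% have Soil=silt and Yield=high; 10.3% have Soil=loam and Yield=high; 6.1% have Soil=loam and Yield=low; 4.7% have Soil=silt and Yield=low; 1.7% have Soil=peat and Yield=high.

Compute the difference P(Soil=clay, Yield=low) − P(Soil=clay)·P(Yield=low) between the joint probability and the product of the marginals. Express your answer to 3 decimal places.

0.008

P(Soil=clay) = 0.014 + 0.047 + 0.016 + 0.096 + 0.037 = 0.210.
P(Yield=low) = 0.061 + 0.047 + 0.047 + 0.029 = 0.184.
P(Soil=clay, Yield=low) − P(Soil=clay)P(Yield=low) = 0.047 − 0.210×0.184 = 0.008.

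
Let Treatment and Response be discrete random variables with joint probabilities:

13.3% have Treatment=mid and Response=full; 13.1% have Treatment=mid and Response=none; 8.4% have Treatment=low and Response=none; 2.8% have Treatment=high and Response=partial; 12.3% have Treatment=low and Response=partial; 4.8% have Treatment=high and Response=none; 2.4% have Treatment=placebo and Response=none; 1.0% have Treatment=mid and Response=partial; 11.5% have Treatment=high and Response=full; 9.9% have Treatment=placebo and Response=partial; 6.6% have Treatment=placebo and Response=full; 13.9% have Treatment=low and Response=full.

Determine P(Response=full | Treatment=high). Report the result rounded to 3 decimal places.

0.602

P(Treatment=high) = 0.048 + 0.028 + 0.115 = 0.191.
P(Response=full | Treatment=high) = 0.115/0.191 = 0.602.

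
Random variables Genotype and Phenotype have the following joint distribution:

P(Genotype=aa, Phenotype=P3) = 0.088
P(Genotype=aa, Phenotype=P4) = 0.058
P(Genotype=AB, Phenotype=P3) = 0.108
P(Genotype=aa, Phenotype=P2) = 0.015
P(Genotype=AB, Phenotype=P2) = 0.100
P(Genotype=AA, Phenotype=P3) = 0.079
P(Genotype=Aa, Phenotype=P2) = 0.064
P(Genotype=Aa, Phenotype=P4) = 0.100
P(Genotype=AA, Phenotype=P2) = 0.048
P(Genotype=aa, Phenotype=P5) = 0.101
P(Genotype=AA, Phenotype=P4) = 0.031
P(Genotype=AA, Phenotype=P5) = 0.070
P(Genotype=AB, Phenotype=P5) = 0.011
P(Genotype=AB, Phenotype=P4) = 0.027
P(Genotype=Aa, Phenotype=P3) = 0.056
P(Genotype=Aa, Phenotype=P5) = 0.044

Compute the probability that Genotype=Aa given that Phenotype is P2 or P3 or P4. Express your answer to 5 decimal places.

P(Phenotype=P2) = 0.048 + 0.064 + 0.015 + 0.100 = 0.227.
P(Phenotype=P3) = 0.079 + 0.056 + 0.088 + 0.108 = 0.331.
P(Phenotype=P4) = 0.031 + 0.100 + 0.058 + 0.027 = 0.216.
P(Phenotype ∈ {P2, P3, P4}) = 0.227 + 0.331 + 0.216 = 0.774; P(Genotype=Aa, Phenotype ∈ {P2, P3, P4}) = 0.064 + 0.056 + 0.100 = 0.220.
P(Genotype=Aa | Phenotype ∈ {P2, P3, P4}) = 0.220/0.774 = 0.28424.

0.28424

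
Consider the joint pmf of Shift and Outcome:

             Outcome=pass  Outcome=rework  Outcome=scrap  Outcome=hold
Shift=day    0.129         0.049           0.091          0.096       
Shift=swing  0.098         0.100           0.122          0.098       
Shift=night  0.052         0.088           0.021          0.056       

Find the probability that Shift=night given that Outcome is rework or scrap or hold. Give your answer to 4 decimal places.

0.2288

P(Outcome=rework) = 0.049 + 0.100 + 0.088 = 0.237.
P(Outcome=scrap) = 0.091 + 0.122 + 0.021 = 0.234.
P(Outcome=hold) = 0.096 + 0.098 + 0.056 = 0.250.
P(Outcome ∈ {rework, scrap, hold}) = 0.237 + 0.234 + 0.250 = 0.721; P(Shift=night, Outcome ∈ {rework, scrap, hold}) = 0.088 + 0.021 + 0.056 = 0.165.
P(Shift=night | Outcome ∈ {rework, scrap, hold}) = 0.165/0.721 = 0.2288.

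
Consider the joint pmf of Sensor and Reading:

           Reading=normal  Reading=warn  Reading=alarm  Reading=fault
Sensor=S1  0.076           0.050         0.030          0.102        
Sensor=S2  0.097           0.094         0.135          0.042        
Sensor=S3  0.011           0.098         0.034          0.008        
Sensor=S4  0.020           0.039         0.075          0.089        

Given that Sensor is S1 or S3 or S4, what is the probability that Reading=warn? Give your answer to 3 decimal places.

P(Sensor=S1) = 0.076 + 0.050 + 0.030 + 0.102 = 0.258.
P(Sensor=S3) = 0.011 + 0.098 + 0.034 + 0.008 = 0.151.
P(Sensor=S4) = 0.020 + 0.039 + 0.075 + 0.089 = 0.223.
P(Sensor ∈ {S1, S3, S4}) = 0.258 + 0.151 + 0.223 = 0.632; P(Reading=warn, Sensor ∈ {S1, S3, S4}) = 0.050 + 0.098 + 0.039 = 0.187.
P(Reading=warn | Sensor ∈ {S1, S3, S4}) = 0.187/0.632 = 0.296.

0.296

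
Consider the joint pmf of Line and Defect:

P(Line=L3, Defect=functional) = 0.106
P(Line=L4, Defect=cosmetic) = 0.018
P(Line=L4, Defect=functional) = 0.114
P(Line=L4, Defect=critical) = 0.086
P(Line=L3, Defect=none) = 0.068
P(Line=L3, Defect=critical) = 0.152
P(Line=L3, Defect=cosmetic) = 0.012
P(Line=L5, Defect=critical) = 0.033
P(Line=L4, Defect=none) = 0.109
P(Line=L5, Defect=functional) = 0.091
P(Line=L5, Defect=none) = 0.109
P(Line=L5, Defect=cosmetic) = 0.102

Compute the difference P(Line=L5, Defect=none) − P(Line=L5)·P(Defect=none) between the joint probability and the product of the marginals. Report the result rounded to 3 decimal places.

P(Line=L5) = 0.109 + 0.102 + 0.091 + 0.033 = 0.335.
P(Defect=none) = 0.068 + 0.109 + 0.109 = 0.286.
P(Line=L5, Defect=none) − P(Line=L5)P(Defect=none) = 0.109 − 0.335×0.286 = 0.013.

0.013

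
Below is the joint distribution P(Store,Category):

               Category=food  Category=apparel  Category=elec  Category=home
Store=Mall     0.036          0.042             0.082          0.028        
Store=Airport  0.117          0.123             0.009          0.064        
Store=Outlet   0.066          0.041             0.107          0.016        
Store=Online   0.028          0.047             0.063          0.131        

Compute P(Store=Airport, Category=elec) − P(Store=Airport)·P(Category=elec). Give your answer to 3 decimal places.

P(Store=Airport) = 0.117 + 0.123 + 0.009 + 0.064 = 0.313.
P(Category=elec) = 0.082 + 0.009 + 0.107 + 0.063 = 0.261.
P(Store=Airport, Category=elec) − P(Store=Airport)P(Category=elec) = 0.009 − 0.313×0.261 = -0.073.

-0.073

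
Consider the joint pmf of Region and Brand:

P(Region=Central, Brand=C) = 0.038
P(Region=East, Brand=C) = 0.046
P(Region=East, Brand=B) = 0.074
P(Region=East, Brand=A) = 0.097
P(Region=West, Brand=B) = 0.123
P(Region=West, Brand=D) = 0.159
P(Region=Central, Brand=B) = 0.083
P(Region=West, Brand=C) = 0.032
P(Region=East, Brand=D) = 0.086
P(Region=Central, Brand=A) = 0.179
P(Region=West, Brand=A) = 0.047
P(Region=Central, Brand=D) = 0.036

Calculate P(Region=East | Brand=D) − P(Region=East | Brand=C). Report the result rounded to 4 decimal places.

P(Brand=D) = 0.086 + 0.159 + 0.036 = 0.281; P(Region=East | Brand=D) = 0.086/0.281 = 0.30605.
P(Brand=C) = 0.046 + 0.032 + 0.038 = 0.116; P(Region=East | Brand=C) = 0.046/0.116 = 0.39655.
Difference = -0.0905.

-0.0905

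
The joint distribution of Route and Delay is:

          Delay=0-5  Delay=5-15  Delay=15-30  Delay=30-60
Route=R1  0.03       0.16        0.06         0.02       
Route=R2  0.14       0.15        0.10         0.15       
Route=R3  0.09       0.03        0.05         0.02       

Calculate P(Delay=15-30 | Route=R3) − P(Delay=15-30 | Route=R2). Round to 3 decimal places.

P(Route=R3) = 0.09 + 0.03 + 0.05 + 0.02 = 0.19; P(Delay=15-30 | Route=R3) = 0.05/0.19 = 0.2632.
P(Route=R2) = 0.14 + 0.15 + 0.10 + 0.15 = 0.54; P(Delay=15-30 | Route=R2) = 0.10/0.54 = 0.1852.
Difference = 0.078.

0.078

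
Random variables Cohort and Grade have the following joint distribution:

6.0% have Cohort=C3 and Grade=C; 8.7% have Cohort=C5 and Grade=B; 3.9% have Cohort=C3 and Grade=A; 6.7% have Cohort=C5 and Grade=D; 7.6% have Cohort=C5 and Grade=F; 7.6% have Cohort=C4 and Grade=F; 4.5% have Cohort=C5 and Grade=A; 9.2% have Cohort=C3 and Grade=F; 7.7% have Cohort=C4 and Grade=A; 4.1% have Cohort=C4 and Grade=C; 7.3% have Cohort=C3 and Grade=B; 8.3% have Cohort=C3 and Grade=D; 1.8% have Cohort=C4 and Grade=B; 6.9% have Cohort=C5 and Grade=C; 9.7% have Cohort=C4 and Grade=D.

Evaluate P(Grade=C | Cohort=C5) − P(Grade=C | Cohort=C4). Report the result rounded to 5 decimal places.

0.06790

P(Cohort=C5) = 0.045 + 0.087 + 0.069 + 0.067 + 0.076 = 0.344; P(Grade=C | Cohort=C5) = 0.069/0.344 = 0.200581.
P(Cohort=C4) = 0.077 + 0.018 + 0.041 + 0.097 + 0.076 = 0.309; P(Grade=C | Cohort=C4) = 0.041/0.309 = 0.132686.
Difference = 0.06790.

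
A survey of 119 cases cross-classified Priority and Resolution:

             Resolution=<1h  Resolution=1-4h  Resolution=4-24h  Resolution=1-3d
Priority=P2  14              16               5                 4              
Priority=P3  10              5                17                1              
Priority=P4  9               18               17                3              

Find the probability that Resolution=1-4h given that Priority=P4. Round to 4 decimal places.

0.3830

Total with Priority=P4: 9 + 18 + 17 + 3 = 47.
P(Resolution=1-4h | Priority=P4) = 18/47 = 0.3830.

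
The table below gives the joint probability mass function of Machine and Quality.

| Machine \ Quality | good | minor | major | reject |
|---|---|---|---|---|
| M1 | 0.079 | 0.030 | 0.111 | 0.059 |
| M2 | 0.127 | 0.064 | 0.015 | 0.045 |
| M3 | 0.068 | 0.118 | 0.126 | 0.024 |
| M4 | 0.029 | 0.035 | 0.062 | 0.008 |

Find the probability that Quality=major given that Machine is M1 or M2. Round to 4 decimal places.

P(Machine=M1) = 0.079 + 0.030 + 0.111 + 0.059 = 0.279.
P(Machine=M2) = 0.127 + 0.064 + 0.015 + 0.045 = 0.251.
P(Machine ∈ {M1, M2}) = 0.279 + 0.251 = 0.530; P(Quality=major, Machine ∈ {M1, M2}) = 0.111 + 0.015 = 0.126.
P(Quality=major | Machine ∈ {M1, M2}) = 0.126/0.530 = 0.2377.

0.2377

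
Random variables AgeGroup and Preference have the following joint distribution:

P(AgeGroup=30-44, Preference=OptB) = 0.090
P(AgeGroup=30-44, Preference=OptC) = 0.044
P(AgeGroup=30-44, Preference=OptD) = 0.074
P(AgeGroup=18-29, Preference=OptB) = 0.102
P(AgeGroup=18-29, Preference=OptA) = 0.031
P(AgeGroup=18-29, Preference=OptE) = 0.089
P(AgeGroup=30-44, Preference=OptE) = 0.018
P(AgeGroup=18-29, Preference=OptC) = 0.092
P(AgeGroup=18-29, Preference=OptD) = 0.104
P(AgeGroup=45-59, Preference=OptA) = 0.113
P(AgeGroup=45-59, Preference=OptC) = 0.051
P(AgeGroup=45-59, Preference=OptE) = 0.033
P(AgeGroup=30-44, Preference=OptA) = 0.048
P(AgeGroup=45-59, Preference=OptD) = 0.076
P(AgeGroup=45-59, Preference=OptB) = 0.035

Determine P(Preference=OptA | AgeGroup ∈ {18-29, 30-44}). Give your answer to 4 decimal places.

0.1142

P(AgeGroup=18-29) = 0.031 + 0.102 + 0.092 + 0.104 + 0.089 = 0.418.
P(AgeGroup=30-44) = 0.048 + 0.090 + 0.044 + 0.074 + 0.018 = 0.274.
P(AgeGroup ∈ {18-29, 30-44}) = 0.418 + 0.274 = 0.692; P(Preference=OptA, AgeGroup ∈ {18-29, 30-44}) = 0.031 + 0.048 = 0.079.
P(Preference=OptA | AgeGroup ∈ {18-29, 30-44}) = 0.079/0.692 = 0.1142.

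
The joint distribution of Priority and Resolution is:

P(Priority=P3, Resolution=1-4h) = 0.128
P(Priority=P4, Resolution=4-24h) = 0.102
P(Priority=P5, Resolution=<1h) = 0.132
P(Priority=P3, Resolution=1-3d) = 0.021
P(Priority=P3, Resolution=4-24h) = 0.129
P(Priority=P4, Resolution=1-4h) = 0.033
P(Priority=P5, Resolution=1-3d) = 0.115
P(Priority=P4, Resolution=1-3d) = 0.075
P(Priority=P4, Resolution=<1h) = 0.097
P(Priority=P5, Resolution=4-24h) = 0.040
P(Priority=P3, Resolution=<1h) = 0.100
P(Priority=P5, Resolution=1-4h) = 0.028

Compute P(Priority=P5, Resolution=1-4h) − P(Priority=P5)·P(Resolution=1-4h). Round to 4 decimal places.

P(Priority=P5) = 0.132 + 0.028 + 0.040 + 0.115 = 0.315.
P(Resolution=1-4h) = 0.128 + 0.033 + 0.028 = 0.189.
P(Priority=P5, Resolution=1-4h) − P(Priority=P5)P(Resolution=1-4h) = 0.028 − 0.315×0.189 = -0.0315.

-0.0315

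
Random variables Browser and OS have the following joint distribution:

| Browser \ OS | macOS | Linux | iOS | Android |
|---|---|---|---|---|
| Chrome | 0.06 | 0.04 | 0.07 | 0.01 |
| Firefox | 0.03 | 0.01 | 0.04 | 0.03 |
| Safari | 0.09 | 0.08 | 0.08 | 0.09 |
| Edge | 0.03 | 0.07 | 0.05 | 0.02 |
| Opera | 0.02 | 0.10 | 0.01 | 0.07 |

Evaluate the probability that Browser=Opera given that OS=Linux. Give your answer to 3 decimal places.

0.333

P(OS=Linux) = 0.04 + 0.01 + 0.08 + 0.07 + 0.10 = 0.30.
P(Browser=Opera | OS=Linux) = 0.10/0.30 = 0.333.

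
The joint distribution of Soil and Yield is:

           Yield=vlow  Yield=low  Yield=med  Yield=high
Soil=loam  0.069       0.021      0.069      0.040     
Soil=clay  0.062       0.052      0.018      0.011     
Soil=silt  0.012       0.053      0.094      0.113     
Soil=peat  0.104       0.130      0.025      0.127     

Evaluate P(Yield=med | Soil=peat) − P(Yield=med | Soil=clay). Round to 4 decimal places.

-0.0611

P(Soil=peat) = 0.104 + 0.130 + 0.025 + 0.127 = 0.386; P(Yield=med | Soil=peat) = 0.025/0.386 = 0.06477.
P(Soil=clay) = 0.062 + 0.052 + 0.018 + 0.011 = 0.143; P(Yield=med | Soil=clay) = 0.018/0.143 = 0.12587.
Difference = -0.0611.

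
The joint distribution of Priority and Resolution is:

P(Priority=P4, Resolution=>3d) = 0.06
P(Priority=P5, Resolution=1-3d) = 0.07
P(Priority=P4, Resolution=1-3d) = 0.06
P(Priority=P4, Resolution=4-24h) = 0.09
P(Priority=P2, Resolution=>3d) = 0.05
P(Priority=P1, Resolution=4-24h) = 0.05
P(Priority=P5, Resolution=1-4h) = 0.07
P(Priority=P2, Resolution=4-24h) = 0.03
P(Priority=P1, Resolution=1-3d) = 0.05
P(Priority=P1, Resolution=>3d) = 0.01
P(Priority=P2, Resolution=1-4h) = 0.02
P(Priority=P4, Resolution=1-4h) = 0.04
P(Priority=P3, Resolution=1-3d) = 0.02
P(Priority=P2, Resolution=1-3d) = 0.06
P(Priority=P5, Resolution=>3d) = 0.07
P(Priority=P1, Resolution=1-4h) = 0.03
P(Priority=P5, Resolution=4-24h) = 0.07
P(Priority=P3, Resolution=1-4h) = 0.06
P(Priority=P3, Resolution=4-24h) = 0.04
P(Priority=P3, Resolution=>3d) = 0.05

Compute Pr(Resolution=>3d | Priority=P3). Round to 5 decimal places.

0.29412

P(Priority=P3) = 0.06 + 0.04 + 0.02 + 0.05 = 0.17.
P(Resolution=>3d | Priority=P3) = 0.05/0.17 = 0.29412.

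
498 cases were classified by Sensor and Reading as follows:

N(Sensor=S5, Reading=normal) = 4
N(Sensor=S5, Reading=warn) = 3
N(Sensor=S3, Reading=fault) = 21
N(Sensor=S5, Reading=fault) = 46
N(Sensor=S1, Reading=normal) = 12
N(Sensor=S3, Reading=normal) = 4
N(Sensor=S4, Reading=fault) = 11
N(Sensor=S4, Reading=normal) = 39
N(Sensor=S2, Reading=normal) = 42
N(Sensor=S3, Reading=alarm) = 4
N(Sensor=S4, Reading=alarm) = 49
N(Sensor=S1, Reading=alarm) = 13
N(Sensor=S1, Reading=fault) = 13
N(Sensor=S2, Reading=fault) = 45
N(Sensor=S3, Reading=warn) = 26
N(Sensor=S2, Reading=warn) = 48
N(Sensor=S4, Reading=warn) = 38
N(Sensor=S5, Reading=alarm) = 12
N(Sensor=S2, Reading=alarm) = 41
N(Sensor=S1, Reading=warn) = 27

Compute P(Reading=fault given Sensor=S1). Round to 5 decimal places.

0.20000

Total with Sensor=S1: 12 + 27 + 13 + 13 = 65.
P(Reading=fault | Sensor=S1) = 13/65 = 0.20000.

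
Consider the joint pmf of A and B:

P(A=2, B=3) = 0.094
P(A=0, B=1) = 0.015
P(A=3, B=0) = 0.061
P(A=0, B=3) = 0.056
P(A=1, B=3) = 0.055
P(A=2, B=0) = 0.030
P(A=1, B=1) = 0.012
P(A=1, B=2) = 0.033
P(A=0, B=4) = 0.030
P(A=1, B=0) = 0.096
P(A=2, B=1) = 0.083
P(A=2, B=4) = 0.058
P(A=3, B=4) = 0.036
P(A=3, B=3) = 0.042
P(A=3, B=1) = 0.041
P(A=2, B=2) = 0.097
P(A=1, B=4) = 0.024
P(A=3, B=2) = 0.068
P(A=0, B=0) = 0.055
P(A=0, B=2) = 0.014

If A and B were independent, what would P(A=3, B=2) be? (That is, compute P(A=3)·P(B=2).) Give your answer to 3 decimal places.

P(A=3) = 0.061 + 0.041 + 0.068 + 0.042 + 0.036 = 0.248.
P(B=2) = 0.014 + 0.033 + 0.097 + 0.068 = 0.212.
Product: 0.248 × 0.212 = 0.053.

0.053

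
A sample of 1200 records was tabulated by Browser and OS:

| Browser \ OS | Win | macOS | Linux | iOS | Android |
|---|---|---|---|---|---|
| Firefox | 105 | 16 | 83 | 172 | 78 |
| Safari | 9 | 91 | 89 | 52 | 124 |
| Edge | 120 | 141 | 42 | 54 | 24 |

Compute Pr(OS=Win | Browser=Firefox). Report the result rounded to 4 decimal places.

Total with Browser=Firefox: 105 + 16 + 83 + 172 + 78 = 454.
P(OS=Win | Browser=Firefox) = 105/454 = 0.2313.

0.2313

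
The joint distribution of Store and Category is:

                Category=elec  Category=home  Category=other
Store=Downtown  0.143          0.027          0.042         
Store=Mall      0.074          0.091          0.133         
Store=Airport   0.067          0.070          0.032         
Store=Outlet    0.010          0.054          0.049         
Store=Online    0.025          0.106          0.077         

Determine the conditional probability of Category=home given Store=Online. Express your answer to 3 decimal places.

P(Store=Online) = 0.025 + 0.106 + 0.077 = 0.208.
P(Category=home | Store=Online) = 0.106/0.208 = 0.510.

0.510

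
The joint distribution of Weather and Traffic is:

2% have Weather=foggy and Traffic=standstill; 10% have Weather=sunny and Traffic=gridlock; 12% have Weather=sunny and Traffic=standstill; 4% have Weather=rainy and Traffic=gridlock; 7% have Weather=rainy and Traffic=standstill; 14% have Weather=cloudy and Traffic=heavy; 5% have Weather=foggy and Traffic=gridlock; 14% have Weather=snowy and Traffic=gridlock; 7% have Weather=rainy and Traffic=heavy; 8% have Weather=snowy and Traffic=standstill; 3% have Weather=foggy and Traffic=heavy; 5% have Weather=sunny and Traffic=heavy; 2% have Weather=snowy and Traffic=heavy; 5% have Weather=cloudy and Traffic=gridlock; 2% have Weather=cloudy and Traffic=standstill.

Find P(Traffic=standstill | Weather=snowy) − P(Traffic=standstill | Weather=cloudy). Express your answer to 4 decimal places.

0.2381

P(Weather=snowy) = 0.02 + 0.14 + 0.08 = 0.24; P(Traffic=standstill | Weather=snowy) = 0.08/0.24 = 0.33333.
P(Weather=cloudy) = 0.14 + 0.05 + 0.02 = 0.21; P(Traffic=standstill | Weather=cloudy) = 0.02/0.21 = 0.09524.
Difference = 0.2381.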